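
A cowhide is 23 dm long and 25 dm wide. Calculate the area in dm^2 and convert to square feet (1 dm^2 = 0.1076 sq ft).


Area = 23 x 25 = 575 dm^2
Conversion: 575 x 0.1076 = 61.87 sq ft


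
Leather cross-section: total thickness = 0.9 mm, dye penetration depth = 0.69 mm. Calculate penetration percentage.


76.7%

Penetration% = 0.69 / 0.9 x 100
Penetration = 76.7%


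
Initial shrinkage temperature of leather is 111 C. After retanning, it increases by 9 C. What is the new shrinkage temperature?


New Ts = 111 + 9 = 120 C


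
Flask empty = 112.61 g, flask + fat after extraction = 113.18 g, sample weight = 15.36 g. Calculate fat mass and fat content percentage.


Fat mass = 0.57 g
Fat content = 3.7%


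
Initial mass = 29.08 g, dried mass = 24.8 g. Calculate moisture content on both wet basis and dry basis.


Moisture lost = 29.08 - 24.8 = 4.28 g
Wet basis MC = 4.28 / 29.08 x 100 = 14.7%
Dry basis MC = 4.28 / 24.8 x 100 = 17.3%


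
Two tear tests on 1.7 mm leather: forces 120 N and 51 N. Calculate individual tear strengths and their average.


Tear 1 = 120 / 1.7 = 70.6 N/mm
Tear 2 = 51 / 1.7 = 30.0 N/mm
Average = (70.6 + 30.0) / 2 = 50.3 N/mm


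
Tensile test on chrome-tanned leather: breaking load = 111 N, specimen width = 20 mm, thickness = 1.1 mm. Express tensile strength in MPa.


Cross-section = 20 x 1.1 = 22.0 mm^2
TS = 111 / 22.0 = 5.05 MPa
(1 N/mm^2 = 1 MPa)


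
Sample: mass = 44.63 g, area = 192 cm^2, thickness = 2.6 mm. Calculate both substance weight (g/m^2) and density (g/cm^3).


SW = 44.63 / 192 x 10000 = 2324.5 g/m^2
Volume = 192 x 2.6 / 10 = 49.92 cm^3
Density = 44.63 / 49.92 = 0.894 g/cm^3


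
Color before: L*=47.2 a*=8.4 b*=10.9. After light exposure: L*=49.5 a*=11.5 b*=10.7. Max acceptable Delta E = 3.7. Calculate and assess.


dL = 2.3, da = 3.1, db = -0.2
dE = sqrt((2.3)^2 + (3.1)^2 + (-0.2)^2) = 3.87
Max = 3.7
Passes: No


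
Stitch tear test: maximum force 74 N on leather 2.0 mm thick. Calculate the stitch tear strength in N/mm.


37.0 N/mm


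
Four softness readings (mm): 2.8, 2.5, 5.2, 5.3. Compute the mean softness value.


3.95 mm

Sum = 2.8 + 2.5 + 5.2 + 5.3
Mean = 15.8 / 4 = 3.95 mm


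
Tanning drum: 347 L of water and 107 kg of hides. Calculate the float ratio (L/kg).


3.2

Float ratio = water / hide weight
Ratio = 347 / 107 = 3.2


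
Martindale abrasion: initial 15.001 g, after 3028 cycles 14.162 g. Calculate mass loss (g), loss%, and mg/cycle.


Mass loss = 0.839 g
Loss = 5.59%
Rate = 0.277 mg/cycle

Loss = 15.001 - 14.162 = 0.839 g
Loss% = 0.839 / 15.001 x 100 = 5.59%
Rate = 0.839 / 3028 x 1000 = 0.277 mg/cycle


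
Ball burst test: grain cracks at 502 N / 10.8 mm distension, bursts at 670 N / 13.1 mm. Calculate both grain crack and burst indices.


Crack index = 502 / 10.8 = 46.5 N/mm
Burst index = 670 / 13.1 = 51.1 N/mm


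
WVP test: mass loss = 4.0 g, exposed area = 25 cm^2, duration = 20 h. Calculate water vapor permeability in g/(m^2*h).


WVP = mass_loss / (area x time) x 10000
WVP = 4.0 / (25 x 20) x 10000
WVP = 4.0 / 500 x 10000 = 80.00 g/(m^2*h)


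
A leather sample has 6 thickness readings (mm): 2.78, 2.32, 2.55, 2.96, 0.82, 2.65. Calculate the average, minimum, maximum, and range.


Sum = 14.08
Average = 14.08 / 6 = 2.35 mm
Minimum = 0.82 mm
Maximum = 2.96 mm
Range = 2.96 - 0.82 = 2.14 mm


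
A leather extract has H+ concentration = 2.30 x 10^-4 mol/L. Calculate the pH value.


pH = -log10[H+]
pH = -log10(2.30 x 10^-4) = 3.64


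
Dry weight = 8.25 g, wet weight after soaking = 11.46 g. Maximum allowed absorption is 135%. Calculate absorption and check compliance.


Absorption = 38.9%
Compliant: Yes

WA = (11.46 - 8.25) / 8.25 x 100 = 38.9%
Maximum allowed: 135%
Compliant: Yes


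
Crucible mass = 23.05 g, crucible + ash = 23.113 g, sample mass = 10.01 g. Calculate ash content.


Ash mass = 23.113 - 23.05 = 0.063 g
Ash% = 0.063 / 10.01 x 100 = 0.63%


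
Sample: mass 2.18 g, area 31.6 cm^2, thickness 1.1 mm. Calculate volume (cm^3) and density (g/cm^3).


Thickness in cm = 1.1 / 10 = 0.11 cm
Volume = 31.6 x 0.11 = 3.476 cm^3
Density = 2.18 / 3.476 = 0.627 g/cm^3


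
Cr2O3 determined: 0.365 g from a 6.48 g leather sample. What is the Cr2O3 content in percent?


Cr2O3% = 0.365 / 6.48 x 100
Cr2O3% = 5.63%


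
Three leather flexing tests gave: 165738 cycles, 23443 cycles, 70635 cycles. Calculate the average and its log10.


Average = (165738 + 23443 + 70635) / 3 = 86605 cycles
log10(86605) = 4.94


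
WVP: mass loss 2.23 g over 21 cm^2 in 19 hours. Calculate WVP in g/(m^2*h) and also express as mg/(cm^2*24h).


WVP = 55.89 g/(m^2*h)
Daily rate = 134.14 mg/(cm^2*24h)

WVP = 2.23 / (21 x 19) x 10000 = 55.89 g/(m^2*h)
Mass loss in mg = 2.23 x 1000 = 2230 mg
Per cm^2 per 24h in mg: 2230 x 24 / (21 x 19) = 53520 / 399 = 134.14 mg/(cm^2*24h)


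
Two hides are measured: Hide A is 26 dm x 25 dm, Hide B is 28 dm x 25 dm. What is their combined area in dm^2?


Hide A area = 26 x 25 = 650 dm^2
Hide B area = 28 x 25 = 700 dm^2
Total = 650 + 700 = 1350 dm^2


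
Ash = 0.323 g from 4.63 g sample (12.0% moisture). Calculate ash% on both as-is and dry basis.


As-is ash = 6.98%
Dry-basis ash = 7.93%

As-is ash% = 0.323 / 4.63 x 100 = 6.98%
Dry mass = 4.63 x (100 - 12.0) / 100 = 4.0744 g
Dry-basis ash% = 0.323 / 4.0744 x 100 = 7.93%


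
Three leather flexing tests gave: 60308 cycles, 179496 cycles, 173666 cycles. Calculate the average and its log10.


Average = 137823 cycles
log10 = 5.14


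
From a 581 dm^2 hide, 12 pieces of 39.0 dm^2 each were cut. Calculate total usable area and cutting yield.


Usable area = 468.0 dm^2
Yield = 80.6%

Total usable = 12 x 39.0 = 468.0 dm^2
Yield = 468.0 / 581 x 100 = 80.6%


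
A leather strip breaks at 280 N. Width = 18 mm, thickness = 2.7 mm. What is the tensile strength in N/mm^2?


Cross-sectional area = 18 x 2.7 = 48.6 mm^2
Tensile strength = 280 / 48.6 = 5.76 N/mm^2


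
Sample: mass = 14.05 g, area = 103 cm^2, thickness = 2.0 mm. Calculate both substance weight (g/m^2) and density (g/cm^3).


SW = 14.05 / 103 x 10000 = 1364.1 g/m^2
Volume = 103 x 2.0 / 10 = 20.60 cm^3
Density = 14.05 / 20.60 = 0.682 g/cm^3


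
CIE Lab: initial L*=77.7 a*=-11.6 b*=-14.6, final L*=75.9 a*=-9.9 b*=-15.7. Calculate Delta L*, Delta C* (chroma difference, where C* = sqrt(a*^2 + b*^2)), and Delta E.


Delta L* = -1.8
Delta C* = -0.09
Delta E = 2.71

Delta L* = 75.9 - 77.7 = -1.8
C1* = sqrt((-11.6)^2 + (-14.6)^2) = 18.647
C2* = sqrt((-9.9)^2 + (-15.7)^2) = 18.561
Delta C* = 18.561 - 18.647 = -0.09
Delta E = sqrt((-1.8)^2 + (1.7)^2 + (-1.1)^2) = 2.71


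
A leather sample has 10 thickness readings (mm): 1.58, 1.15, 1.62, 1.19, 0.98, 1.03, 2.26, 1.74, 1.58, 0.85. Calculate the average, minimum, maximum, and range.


Average = 1.40 mm
Min = 0.85 mm
Max = 2.26 mm
Range = 1.41 mm


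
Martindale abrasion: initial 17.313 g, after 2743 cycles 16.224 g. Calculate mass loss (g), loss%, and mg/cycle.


Loss = 17.313 - 16.224 = 1.089 g
Loss% = 1.089 / 17.313 x 100 = 6.29%
Rate = 1.089 / 2743 x 1000 = 0.397 mg/cycle


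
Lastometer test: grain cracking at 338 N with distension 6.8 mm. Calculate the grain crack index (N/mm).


Grain crack index = force / distension
Index = 338 / 6.8 = 49.7 N/mm


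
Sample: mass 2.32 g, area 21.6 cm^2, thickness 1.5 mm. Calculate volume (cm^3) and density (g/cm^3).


Volume = 3.240 cm^3
Density = 0.716 g/cm^3


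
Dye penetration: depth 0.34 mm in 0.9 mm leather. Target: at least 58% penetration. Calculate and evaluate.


Penetration = 37.8%
Meets target: No


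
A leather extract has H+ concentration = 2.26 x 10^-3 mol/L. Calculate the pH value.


pH = -log10[H+]
pH = -log10(2.26 x 10^-3) = 2.65


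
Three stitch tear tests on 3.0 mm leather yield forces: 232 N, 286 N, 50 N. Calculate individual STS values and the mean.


STS1 = 77.3 N/mm
STS2 = 95.3 N/mm
STS3 = 16.7 N/mm
Mean = 63.1 N/mm


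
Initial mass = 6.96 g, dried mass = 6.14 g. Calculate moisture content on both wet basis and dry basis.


Wet basis = 11.8%
Dry basis = 13.4%

Moisture lost = 6.96 - 6.14 = 0.82 g
Wet basis MC = 0.82 / 6.96 x 100 = 11.8%
Dry basis MC = 0.82 / 6.14 x 100 = 13.4%


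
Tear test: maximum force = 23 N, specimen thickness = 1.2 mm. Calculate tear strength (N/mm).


19.2 N/mm

Tear strength = force / thickness
Tear = 23 / 1.2 = 19.2 N/mm


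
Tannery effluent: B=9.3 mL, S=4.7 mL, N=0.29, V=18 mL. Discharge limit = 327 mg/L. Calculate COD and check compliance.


COD = (9.3 - 4.7) x 0.29 x 8000 / 18 = 592.9 mg/L
Limit: 327 mg/L
Compliant: No


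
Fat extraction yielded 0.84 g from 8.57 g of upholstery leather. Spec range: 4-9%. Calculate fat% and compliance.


Fat% = 0.84 / 8.57 x 100 = 9.8%
Spec range: 4-9%
Compliant: No


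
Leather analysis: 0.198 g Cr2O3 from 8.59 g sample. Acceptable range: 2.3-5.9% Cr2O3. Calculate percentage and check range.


Cr2O3 = 2.31%
Within range: Yes


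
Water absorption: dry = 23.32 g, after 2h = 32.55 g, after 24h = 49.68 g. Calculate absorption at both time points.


2h absorption = 39.6%
24h absorption = 113.0%


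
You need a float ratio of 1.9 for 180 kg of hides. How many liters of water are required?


342.0 L


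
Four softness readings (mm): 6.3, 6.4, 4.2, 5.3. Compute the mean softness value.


Sum = 6.3 + 6.4 + 4.2 + 5.3
Mean = 22.2 / 4 = 5.55 mm


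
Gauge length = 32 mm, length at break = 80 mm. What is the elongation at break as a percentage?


150.0%

Extension = 80 - 32 = 48 mm
Elongation = 48 / 32 x 100 = 150.0%


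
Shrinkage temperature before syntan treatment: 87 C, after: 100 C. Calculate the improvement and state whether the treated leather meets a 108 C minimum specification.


Improvement = 100 - 87 = 13 C
Spec check: 100 C >= 108 C? No


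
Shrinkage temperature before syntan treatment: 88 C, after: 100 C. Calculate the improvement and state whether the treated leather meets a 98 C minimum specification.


Improvement = 12 C
Meets 98 C spec: Yes


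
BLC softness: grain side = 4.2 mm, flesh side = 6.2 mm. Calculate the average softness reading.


5.20 mm

Average = (4.2 + 6.2) / 2
Average = 5.20 mm


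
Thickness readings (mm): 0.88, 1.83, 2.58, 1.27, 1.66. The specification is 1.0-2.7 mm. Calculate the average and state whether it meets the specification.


Average = 1.64 mm
Within specification: Yes

Sum = 8.22
Average = 8.22 / 5 = 1.64 mm
Specification range: 1.0 to 2.7 mm
Within spec: Yes


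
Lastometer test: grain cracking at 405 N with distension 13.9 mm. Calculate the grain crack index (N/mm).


29.1 N/mm

Grain crack index = force / distension
Index = 405 / 13.9 = 29.1 N/mm


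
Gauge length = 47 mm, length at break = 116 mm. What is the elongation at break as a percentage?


146.8%

Extension = 116 - 47 = 69 mm
Elongation = 69 / 47 x 100 = 146.8%


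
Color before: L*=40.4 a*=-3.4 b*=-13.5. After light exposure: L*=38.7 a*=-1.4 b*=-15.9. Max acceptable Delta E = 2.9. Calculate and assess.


dL = -1.7, da = 2.0, db = -2.4
dE = sqrt((-1.7)^2 + (2.0)^2 + (-2.4)^2) = 3.56
Max = 2.9
Passes: No


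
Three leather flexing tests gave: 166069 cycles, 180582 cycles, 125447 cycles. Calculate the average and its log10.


Average = 157366 cycles
log10 = 5.20


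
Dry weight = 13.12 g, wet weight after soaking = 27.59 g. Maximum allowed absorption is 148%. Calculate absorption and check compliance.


WA = (27.59 - 13.12) / 13.12 x 100 = 110.3%
Maximum allowed: 148%
Compliant: Yes


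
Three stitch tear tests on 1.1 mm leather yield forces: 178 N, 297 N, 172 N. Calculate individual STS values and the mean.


STS1 = 178 / 1.1 = 161.8 N/mm
STS2 = 297 / 1.1 = 270.0 N/mm
STS3 = 172 / 1.1 = 156.4 N/mm
Mean = (161.8 + 270.0 + 156.4) / 3 = 196.1 N/mm


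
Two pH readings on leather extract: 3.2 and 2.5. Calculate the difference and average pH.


Difference = 0.7
Average pH = 2.85

Difference = |3.2 - 2.5| = 0.7
Average = (3.2 + 2.5) / 2 = 2.85


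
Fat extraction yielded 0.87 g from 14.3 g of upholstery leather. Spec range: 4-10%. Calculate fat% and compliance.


Fat% = 0.87 / 14.3 x 100 = 6.1%
Spec range: 4-10%
Compliant: Yes


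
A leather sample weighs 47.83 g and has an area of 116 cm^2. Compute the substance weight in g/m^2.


4123.3 g/m^2

Substance weight = mass / area x 10000
SW = 47.83 / 116 x 10000
SW = 4123.3 g/m^2


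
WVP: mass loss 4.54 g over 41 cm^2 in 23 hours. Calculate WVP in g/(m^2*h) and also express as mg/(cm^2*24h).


WVP = 4.54 / (41 x 23) x 10000 = 48.14 g/(m^2*h)
Mass loss in mg = 4.54 x 1000 = 4540 mg
Per cm^2 per 24h in mg: 4540 x 24 / (41 x 23) = 108960 / 943 = 115.55 mg/(cm^2*24h)


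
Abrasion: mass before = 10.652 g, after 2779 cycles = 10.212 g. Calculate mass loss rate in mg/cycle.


Mass loss = 10.652 - 10.212 = 0.440 g
Rate = 0.440 / 2779 x 1000 = 0.158 mg/cycle


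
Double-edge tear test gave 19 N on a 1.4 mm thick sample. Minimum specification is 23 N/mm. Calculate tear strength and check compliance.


Tear strength = 13.6 N/mm
Compliant: No

Tear strength = 19 / 1.4 = 13.6 N/mm
Required minimum = 23 N/mm
Compliant: No


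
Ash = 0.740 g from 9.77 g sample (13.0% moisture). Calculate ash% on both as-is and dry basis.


As-is ash% = 0.740 / 9.77 x 100 = 7.57%
Dry mass = 9.77 x (100 - 13.0) / 100 = 8.4999 g
Dry-basis ash% = 0.740 / 8.4999 x 100 = 8.71%


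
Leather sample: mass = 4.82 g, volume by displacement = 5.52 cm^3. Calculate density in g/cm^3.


Density = mass / volume
Density = 4.82 / 5.52 = 0.873 g/cm^3


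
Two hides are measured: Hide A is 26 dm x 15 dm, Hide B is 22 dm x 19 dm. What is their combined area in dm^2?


Hide A area = 26 x 15 = 390 dm^2
Hide B area = 22 x 19 = 418 dm^2
Total = 390 + 418 = 808 dm^2


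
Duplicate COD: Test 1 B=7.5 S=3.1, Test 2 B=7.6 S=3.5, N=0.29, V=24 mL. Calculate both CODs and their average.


COD1 = 425.3 mg/L
COD2 = 396.3 mg/L
Average = 410.8 mg/L

COD1 = (7.5 - 3.1) x 0.29 x 8000 / 24 = 425.3 mg/L
COD2 = (7.6 - 3.5) x 0.29 x 8000 / 24 = 396.3 mg/L
Average = (425.3 + 396.3) / 2 = 410.8 mg/L


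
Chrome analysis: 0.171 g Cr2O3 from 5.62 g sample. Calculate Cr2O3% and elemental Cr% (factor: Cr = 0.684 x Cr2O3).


Cr2O3% = 0.171 / 5.62 x 100 = 3.04%
Cr% = 3.04 x 0.684 = 2.08%


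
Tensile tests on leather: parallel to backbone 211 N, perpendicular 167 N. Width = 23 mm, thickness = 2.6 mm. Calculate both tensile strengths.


Area = 23 x 2.6 = 59.8 mm^2
TS (parallel) = 211 / 59.8 = 3.53 N/mm^2
TS (perpendicular) = 167 / 59.8 = 2.79 N/mm^2


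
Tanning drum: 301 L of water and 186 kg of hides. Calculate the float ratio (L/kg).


1.6


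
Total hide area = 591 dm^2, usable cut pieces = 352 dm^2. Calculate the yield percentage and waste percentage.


Yield = 59.6%
Waste = 40.4%

Yield = 352 / 591 x 100 = 59.6%
Waste = 591 - 352 = 239 dm^2
Waste% = 100 - 59.6 = 40.4%


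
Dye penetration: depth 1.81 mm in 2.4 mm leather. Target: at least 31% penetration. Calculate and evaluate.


Penetration = 75.4%
Meets target: Yes

Penetration = 1.81 / 2.4 x 100 = 75.4%
Target: 31%
Meets target: Yes


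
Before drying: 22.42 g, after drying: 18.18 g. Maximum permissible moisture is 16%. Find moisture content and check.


Moisture content = 18.9%
Acceptable: No

MC = (22.42 - 18.18) / 22.42 x 100 = 18.9%
Maximum: 16%
Acceptable: No


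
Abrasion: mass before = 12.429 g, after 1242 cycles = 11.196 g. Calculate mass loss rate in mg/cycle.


Mass loss = 12.429 - 11.196 = 1.233 g
Rate = 1.233 / 1242 x 1000 = 0.993 mg/cycle


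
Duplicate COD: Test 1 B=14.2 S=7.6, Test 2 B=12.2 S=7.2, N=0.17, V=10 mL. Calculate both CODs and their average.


COD1 = (14.2 - 7.6) x 0.17 x 8000 / 10 = 897.6 mg/L
COD2 = (12.2 - 7.2) x 0.17 x 8000 / 10 = 680.0 mg/L
Average = (897.6 + 680.0) / 2 = 788.8 mg/L


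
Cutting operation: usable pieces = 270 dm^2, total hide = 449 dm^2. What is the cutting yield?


Yield = usable / total x 100
Yield = 270 / 449 x 100 = 60.1%


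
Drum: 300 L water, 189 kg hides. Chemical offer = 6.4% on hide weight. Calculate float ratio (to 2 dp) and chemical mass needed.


Float ratio = 1.59
Chemical needed = 12.096 kg


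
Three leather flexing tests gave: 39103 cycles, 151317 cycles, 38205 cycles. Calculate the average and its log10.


Average = 76208 cycles
log10 = 4.88


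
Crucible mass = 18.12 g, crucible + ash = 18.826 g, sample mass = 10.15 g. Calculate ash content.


Ash mass = 0.706 g
Ash content = 6.96%

Ash mass = 18.826 - 18.12 = 0.706 g
Ash% = 0.706 / 10.15 x 100 = 6.96%


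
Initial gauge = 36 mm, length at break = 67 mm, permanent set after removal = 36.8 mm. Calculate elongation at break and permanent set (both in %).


Elongation at break = (67 - 36) / 36 x 100 = 86.1%
Permanent set = (36.8 - 36) / 36 x 100 = 2.2%


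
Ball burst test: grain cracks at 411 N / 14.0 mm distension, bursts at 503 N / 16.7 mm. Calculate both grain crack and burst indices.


Crack index = 29.4 N/mm
Burst index = 30.1 N/mm


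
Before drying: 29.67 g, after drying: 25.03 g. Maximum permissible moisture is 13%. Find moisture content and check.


Moisture content = 15.6%
Acceptable: No

MC = (29.67 - 25.03) / 29.67 x 100 = 15.6%
Maximum: 13%
Acceptable: No


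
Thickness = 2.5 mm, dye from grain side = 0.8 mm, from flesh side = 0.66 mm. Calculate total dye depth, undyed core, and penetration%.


Total dyed = 0.8 + 0.66 = 1.46 mm
Undyed core = 2.5 - 1.46 = 1.04 mm
Penetration = 1.46 / 2.5 x 100 = 58.4%


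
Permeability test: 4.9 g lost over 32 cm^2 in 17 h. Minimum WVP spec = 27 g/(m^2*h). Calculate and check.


WVP = 4.9 / (32 x 17) x 10000 = 90.07 g/(m^2*h)
Minimum: 27 g/(m^2*h)
Meets spec: Yes


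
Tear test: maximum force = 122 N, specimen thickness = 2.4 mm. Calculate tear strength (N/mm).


Tear strength = force / thickness
Tear = 122 / 2.4 = 50.8 N/mm


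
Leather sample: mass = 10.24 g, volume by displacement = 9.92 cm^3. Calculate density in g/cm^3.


Density = mass / volume
Density = 10.24 / 9.92 = 1.032 g/cm^3


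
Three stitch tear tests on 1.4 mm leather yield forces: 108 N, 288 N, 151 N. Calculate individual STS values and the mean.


STS1 = 77.1 N/mm
STS2 = 205.7 N/mm
STS3 = 107.9 N/mm
Mean = 130.2 N/mm


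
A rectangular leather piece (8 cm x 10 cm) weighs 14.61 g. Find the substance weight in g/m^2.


Area = 8 x 10 = 80 cm^2
SW = 14.61 / 80 x 10000 = 1826.3 g/m^2


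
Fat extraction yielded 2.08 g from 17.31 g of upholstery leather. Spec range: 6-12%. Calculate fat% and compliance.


Fat% = 2.08 / 17.31 x 100 = 12.0%
Spec range: 6-12%
Compliant: Yes


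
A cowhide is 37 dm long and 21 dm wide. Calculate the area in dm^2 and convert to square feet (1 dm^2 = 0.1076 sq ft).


777 dm^2
83.61 sq ft

Area = 37 x 21 = 777 dm^2
Conversion: 777 x 0.1076 = 83.61 sq ft


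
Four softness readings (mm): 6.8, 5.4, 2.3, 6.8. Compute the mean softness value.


Sum = 6.8 + 5.4 + 2.3 + 6.8
Mean = 21.3 / 4 = 5.33 mm


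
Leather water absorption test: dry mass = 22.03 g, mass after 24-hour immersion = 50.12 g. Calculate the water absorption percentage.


Water absorbed = 50.12 - 22.03 = 28.09 g
WA% = 28.09 / 22.03 x 100 = 127.5%


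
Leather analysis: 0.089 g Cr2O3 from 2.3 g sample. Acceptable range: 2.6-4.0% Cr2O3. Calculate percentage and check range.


Cr2O3 = 3.87%
Within range: Yes


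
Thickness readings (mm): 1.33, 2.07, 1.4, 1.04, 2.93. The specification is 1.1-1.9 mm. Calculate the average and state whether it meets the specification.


Average = 1.75 mm
Within specification: Yes

Sum = 8.77
Average = 8.77 / 5 = 1.75 mm
Specification range: 1.1 to 1.9 mm
Within spec: Yes


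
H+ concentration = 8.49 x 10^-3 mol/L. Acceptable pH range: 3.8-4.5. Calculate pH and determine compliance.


pH = 2.07
Compliant: No


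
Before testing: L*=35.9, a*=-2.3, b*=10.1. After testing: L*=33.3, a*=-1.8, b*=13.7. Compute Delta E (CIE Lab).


dL = 33.3 - 35.9 = -2.6
da = -1.8 - (-2.3) = 0.5
db = 13.7 - 10.1 = 3.6
dE = sqrt((-2.6)^2 + (0.5)^2 + (3.6)^2) = 4.47


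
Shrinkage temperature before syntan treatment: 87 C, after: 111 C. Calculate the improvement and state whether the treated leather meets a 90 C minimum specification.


Improvement = 111 - 87 = 24 C
Spec check: 111 C >= 90 C? Yes


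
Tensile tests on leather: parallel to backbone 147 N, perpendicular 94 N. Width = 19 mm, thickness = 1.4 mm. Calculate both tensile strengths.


Parallel = 5.53 N/mm^2
Perpendicular = 3.53 N/mm^2

Area = 19 x 1.4 = 26.6 mm^2
TS (parallel) = 147 / 26.6 = 5.53 N/mm^2
TS (perpendicular) = 94 / 26.6 = 3.53 N/mm^2


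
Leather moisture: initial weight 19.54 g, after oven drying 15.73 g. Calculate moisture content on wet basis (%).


Moisture = 19.54 - 15.73 = 3.81 g
MC = 3.81 / 19.54 x 100 = 19.5%


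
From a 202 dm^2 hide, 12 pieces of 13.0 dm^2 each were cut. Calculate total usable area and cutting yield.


Total usable = 12 x 13.0 = 156.0 dm^2
Yield = 156.0 / 202 x 100 = 77.2%


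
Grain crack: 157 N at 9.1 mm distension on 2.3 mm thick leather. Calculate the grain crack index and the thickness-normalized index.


Crack index = 157 / 9.1 = 17.3 N/mm
Normalized = 17.3 / 2.3 = 7.5 N/mm per mm


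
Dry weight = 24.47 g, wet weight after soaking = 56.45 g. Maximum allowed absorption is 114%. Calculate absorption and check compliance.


Absorption = 130.7%
Compliant: No


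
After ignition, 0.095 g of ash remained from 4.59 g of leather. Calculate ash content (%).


2.07%

Ash% = 0.095 / 4.59 x 100
Ash% = 2.07%


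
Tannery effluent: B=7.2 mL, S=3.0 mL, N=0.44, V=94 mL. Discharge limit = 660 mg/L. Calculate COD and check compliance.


COD = (7.2 - 3.0) x 0.44 x 8000 / 94 = 157.3 mg/L
Limit: 660 mg/L
Compliant: Yes


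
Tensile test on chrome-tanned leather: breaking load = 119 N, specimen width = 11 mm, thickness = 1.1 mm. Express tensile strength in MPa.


9.83 MPa

Cross-section = 11 x 1.1 = 12.1 mm^2
TS = 119 / 12.1 = 9.83 MPa
(1 N/mm^2 = 1 MPa)


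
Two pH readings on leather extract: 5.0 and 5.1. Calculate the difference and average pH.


Difference = |5.0 - 5.1| = 0.1
Average = (5.0 + 5.1) / 2 = 5.05


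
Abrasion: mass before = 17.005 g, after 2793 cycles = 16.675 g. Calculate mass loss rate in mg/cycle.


0.118 mg/cycle


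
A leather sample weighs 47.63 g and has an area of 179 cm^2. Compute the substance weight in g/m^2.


2660.9 g/m^2

Substance weight = mass / area x 10000
SW = 47.63 / 179 x 10000
SW = 2660.9 g/m^2


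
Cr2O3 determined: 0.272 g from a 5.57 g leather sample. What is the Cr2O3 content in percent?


4.88%

Cr2O3% = 0.272 / 5.57 x 100
Cr2O3% = 4.88%


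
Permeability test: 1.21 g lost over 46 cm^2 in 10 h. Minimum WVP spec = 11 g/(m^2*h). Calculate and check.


WVP = 26.30 g/(m^2*h)
Meets specification: Yes


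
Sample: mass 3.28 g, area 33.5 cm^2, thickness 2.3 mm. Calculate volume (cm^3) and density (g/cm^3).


Volume = 7.705 cm^3
Density = 0.426 g/cm^3


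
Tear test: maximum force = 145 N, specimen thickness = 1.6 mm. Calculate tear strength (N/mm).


90.6 N/mm


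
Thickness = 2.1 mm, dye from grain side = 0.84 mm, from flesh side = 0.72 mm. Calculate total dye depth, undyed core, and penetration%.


Total dyed = 0.84 + 0.72 = 1.56 mm
Undyed core = 2.1 - 1.56 = 0.54 mm
Penetration = 1.56 / 2.1 x 100 = 74.3%


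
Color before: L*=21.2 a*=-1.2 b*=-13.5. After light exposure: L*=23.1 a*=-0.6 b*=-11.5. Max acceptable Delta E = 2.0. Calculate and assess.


Delta E = 2.82
Passes: No


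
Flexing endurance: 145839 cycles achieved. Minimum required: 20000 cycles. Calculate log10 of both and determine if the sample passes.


log10(145839) = 5.16
log10(20000) = 4.30
Passes: Yes


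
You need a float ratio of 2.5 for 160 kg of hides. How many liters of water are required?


Water = hide weight x target ratio
Water = 160 x 2.5 = 400.0 L


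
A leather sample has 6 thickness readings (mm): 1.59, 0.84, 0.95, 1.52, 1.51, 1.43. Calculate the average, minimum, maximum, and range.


Sum = 7.84
Average = 7.84 / 6 = 1.31 mm
Minimum = 0.84 mm
Maximum = 1.59 mm
Range = 1.59 - 0.84 = 0.75 mm


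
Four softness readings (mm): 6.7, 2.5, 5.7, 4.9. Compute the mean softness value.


Sum = 6.7 + 2.5 + 5.7 + 4.9
Mean = 19.8 / 4 = 4.95 mm


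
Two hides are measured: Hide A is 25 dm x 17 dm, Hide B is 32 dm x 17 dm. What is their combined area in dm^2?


969 dm^2

Hide A area = 25 x 17 = 425 dm^2
Hide B area = 32 x 17 = 544 dm^2
Total = 425 + 544 = 969 dm^2


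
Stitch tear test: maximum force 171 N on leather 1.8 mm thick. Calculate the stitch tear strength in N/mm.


Stitch tear strength = force / thickness
STS = 171 / 1.8 = 95.0 N/mm


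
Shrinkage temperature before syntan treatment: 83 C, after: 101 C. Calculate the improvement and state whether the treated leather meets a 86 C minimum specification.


Improvement = 18 C
Meets 86 C spec: Yes

Improvement = 101 - 83 = 18 C
Spec check: 101 C >= 86 C? Yes


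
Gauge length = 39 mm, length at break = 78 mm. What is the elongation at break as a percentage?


100.0%

Extension = 78 - 39 = 39 mm
Elongation = 39 / 39 x 100 = 100.0%


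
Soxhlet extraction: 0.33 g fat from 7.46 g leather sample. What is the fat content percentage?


Fat content = 0.33 / 7.46 x 100
Fat = 4.4%


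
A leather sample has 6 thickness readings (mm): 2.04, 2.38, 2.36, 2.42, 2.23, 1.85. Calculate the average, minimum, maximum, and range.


Average = 2.21 mm
Min = 1.85 mm
Max = 2.42 mm
Range = 0.57 mm

Sum = 13.28
Average = 13.28 / 6 = 2.21 mm
Minimum = 1.85 mm
Maximum = 2.42 mm
Range = 2.42 - 1.85 = 0.57 mm


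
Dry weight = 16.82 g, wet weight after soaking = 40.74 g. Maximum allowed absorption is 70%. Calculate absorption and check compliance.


WA = (40.74 - 16.82) / 16.82 x 100 = 142.2%
Maximum allowed: 70%
Compliant: No


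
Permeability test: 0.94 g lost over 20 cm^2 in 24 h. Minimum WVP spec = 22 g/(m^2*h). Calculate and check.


WVP = 0.94 / (20 x 24) x 10000 = 19.58 g/(m^2*h)
Minimum: 22 g/(m^2*h)
Meets spec: No


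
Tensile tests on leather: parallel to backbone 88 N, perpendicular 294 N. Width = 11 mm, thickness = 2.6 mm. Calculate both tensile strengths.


Area = 11 x 2.6 = 28.6 mm^2
TS (parallel) = 88 / 28.6 = 3.08 N/mm^2
TS (perpendicular) = 294 / 28.6 = 10.28 N/mm^2


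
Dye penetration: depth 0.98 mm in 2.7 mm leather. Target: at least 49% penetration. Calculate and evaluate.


Penetration = 0.98 / 2.7 x 100 = 36.3%
Target: 49%
Meets target: No


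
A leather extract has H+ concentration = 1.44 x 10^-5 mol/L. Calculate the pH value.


pH = 4.84


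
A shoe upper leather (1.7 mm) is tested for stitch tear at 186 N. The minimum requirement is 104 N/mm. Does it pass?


STS = 186 / 1.7 = 109.4 N/mm
Minimum required: 104 N/mm
Passes: Yes


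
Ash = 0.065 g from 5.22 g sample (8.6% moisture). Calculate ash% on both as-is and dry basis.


As-is ash = 1.25%
Dry-basis ash = 1.36%

As-is ash% = 0.065 / 5.22 x 100 = 1.25%
Dry mass = 5.22 x (100 - 8.6) / 100 = 4.77108 g
Dry-basis ash% = 0.065 / 4.77108 x 100 = 1.36%


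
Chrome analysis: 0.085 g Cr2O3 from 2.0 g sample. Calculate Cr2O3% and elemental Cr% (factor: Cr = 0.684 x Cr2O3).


Cr2O3% = 0.085 / 2.0 x 100 = 4.25%
Cr% = 4.25 x 0.684 = 2.91%


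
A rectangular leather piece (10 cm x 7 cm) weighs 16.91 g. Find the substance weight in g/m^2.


Area = 10 x 7 = 70 cm^2
SW = 16.91 / 70 x 10000 = 2415.7 g/m^2


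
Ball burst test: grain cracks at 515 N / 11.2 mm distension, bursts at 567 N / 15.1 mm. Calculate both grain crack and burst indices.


Crack index = 46.0 N/mm
Burst index = 37.5 N/mm


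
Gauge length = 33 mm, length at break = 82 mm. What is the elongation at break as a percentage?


148.5%


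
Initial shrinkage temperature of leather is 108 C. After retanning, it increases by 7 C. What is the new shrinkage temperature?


115 C


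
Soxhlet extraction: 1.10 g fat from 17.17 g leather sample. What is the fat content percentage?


Fat content = 1.10 / 17.17 x 100
Fat = 6.4%


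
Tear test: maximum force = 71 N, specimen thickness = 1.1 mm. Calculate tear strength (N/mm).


64.5 N/mm

Tear strength = force / thickness
Tear = 71 / 1.1 = 64.5 N/mm


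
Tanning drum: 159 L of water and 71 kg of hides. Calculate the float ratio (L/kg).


Float ratio = water / hide weight
Ratio = 159 / 71 = 2.2


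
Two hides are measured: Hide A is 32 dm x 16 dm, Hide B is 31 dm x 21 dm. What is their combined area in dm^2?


Hide A area = 32 x 16 = 512 dm^2
Hide B area = 31 x 21 = 651 dm^2
Total = 512 + 651 = 1163 dm^2


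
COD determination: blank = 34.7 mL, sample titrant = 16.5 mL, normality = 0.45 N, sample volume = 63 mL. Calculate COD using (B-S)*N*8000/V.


1040.0 mg/L

COD = (34.7 - 16.5) x 0.45 x 8000 / 63
COD = 18.2 x 0.45 x 8000 / 63
COD = 1040.0 mg/L


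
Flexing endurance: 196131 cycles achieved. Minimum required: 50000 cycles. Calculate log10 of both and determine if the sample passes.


Achieved: log10 = 5.29
Required: log10 = 4.70
Passes: Yes

log10(196131) = 5.29
log10(50000) = 4.70
Passes: Yes


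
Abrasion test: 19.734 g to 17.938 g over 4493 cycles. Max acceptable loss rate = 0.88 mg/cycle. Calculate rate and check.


Rate = 0.400 mg/cycle
Passes: Yes

Loss = 19.734 - 17.938 = 1.796 g
Rate = 1.796 g / 4493 cycles x 1000 = 0.400 mg/cycle
Max = 0.88 mg/cycle
Passes: Yes


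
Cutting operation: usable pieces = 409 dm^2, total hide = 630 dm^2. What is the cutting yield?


Yield = usable / total x 100
Yield = 409 / 630 x 100 = 64.9%


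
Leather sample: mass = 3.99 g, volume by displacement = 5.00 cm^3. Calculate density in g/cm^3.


0.798 g/cm^3


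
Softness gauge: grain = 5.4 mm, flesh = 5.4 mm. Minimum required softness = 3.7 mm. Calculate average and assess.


Average = (5.4 + 5.4) / 2 = 5.40 mm
Minimum = 3.7 mm
Meets requirement: Yes


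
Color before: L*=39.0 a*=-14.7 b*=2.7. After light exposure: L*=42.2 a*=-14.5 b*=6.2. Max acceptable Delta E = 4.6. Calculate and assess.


Delta E = 4.75
Passes: No


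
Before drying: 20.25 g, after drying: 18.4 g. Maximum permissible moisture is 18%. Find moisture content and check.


MC = (20.25 - 18.4) / 20.25 x 100 = 9.1%
Maximum: 18%
Acceptable: Yes


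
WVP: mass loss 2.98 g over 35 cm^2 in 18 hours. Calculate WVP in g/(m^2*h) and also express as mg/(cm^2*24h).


WVP = 47.30 g/(m^2*h)
Daily rate = 113.52 mg/(cm^2*24h)

WVP = 2.98 / (35 x 18) x 10000 = 47.30 g/(m^2*h)
Mass loss in mg = 2.98 x 1000 = 2980 mg
Per cm^2 per 24h in mg: 2980 x 24 / (35 x 18) = 71520 / 630 = 113.52 mg/(cm^2*24h)


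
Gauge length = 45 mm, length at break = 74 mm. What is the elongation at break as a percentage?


Extension = 74 - 45 = 29 mm
Elongation = 29 / 45 x 100 = 64.4%


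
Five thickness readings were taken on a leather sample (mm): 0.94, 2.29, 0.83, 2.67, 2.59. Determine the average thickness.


Sum = 0.94 + 2.29 + 0.83 + 2.67 + 2.59 = 9.32
Average = 9.32 / 5 = 1.86 mm


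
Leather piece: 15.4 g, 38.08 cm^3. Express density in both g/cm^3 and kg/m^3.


0.404 g/cm^3
404 kg/m^3

Density = 15.4 / 38.08 = 0.404 g/cm^3
Convert: 0.404 x 1000 = 404 kg/m^3


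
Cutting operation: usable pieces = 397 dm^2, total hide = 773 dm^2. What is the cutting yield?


Yield = usable / total x 100
Yield = 397 / 773 x 100 = 51.4%


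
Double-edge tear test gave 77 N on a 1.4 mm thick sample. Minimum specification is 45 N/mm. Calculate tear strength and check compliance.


Tear strength = 55.0 N/mm
Compliant: Yes

Tear strength = 77 / 1.4 = 55.0 N/mm
Required minimum = 45 N/mm
Compliant: Yes


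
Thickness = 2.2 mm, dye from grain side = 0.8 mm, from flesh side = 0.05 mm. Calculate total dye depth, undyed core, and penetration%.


Total dyed = 0.85 mm
Undyed core = 1.35 mm
Penetration = 38.6%

Total dyed = 0.8 + 0.05 = 0.85 mm
Undyed core = 2.2 - 0.85 = 1.35 mm
Penetration = 0.85 / 2.2 x 100 = 38.6%


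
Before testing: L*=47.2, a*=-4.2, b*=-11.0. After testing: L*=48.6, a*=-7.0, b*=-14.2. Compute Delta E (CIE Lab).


Delta E = 4.48

dL = 48.6 - 47.2 = 1.4
da = -7.0 - (-4.2) = -2.8
db = -14.2 - (-11.0) = -3.2
dE = sqrt((1.4)^2 + (-2.8)^2 + (-3.2)^2) = 4.48


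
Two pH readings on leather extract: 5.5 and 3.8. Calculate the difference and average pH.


Difference = |5.5 - 3.8| = 1.7
Average = (5.5 + 3.8) / 2 = 4.65


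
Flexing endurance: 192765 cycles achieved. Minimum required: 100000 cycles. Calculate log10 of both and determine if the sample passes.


Achieved: log10 = 5.29
Required: log10 = 5.00
Passes: Yes


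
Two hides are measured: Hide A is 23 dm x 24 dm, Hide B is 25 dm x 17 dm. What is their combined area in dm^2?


977 dm^2


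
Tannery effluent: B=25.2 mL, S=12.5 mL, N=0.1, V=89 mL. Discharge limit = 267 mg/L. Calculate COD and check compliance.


COD = (25.2 - 12.5) x 0.1 x 8000 / 89 = 114.2 mg/L
Limit: 267 mg/L
Compliant: Yes


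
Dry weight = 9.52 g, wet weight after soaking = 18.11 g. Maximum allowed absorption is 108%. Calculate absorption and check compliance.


WA = (18.11 - 9.52) / 9.52 x 100 = 90.2%
Maximum allowed: 108%
Compliant: Yes


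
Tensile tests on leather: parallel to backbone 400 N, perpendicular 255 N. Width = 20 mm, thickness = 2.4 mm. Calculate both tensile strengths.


Area = 20 x 2.4 = 48.0 mm^2
TS (parallel) = 400 / 48.0 = 8.33 N/mm^2
TS (perpendicular) = 255 / 48.0 = 5.31 N/mm^2


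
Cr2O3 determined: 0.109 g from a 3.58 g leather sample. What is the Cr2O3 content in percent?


Cr2O3% = 0.109 / 3.58 x 100
Cr2O3% = 3.04%


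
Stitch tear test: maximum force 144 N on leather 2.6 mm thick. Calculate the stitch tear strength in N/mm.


Stitch tear strength = force / thickness
STS = 144 / 2.6 = 55.4 N/mm


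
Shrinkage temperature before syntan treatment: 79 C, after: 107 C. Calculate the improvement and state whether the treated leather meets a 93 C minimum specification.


Improvement = 107 - 79 = 28 C
Spec check: 107 C >= 93 C? Yes


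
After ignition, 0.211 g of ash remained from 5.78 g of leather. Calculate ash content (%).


3.65%

Ash% = 0.211 / 5.78 x 100
Ash% = 3.65%


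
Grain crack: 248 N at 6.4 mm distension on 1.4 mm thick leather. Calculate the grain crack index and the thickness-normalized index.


Crack index = 248 / 6.4 = 38.8 N/mm
Normalized = 38.8 / 1.4 = 27.7 N/mm per mm


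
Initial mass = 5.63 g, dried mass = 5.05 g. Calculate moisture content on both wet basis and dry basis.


Moisture lost = 5.63 - 5.05 = 0.58 g
Wet basis MC = 0.58 / 5.63 x 100 = 10.3%
Dry basis MC = 0.58 / 5.05 x 100 = 11.5%


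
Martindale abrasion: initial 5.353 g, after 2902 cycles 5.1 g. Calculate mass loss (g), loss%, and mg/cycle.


Loss = 5.353 - 5.1 = 0.253 g
Loss% = 0.253 / 5.353 x 100 = 4.73%
Rate = 0.253 / 2902 x 1000 = 0.087 mg/cycle


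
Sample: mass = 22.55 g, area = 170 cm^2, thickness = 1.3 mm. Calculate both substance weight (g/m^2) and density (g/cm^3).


SW = 22.55 / 170 x 10000 = 1326.5 g/m^2
Volume = 170 x 1.3 / 10 = 22.10 cm^3
Density = 22.55 / 22.10 = 1.020 g/cm^3


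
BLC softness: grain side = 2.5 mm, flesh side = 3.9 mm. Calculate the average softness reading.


Average = (2.5 + 3.9) / 2
Average = 3.20 mm


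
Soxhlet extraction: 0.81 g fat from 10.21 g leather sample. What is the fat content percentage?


7.9%

Fat content = 0.81 / 10.21 x 100
Fat = 7.9%


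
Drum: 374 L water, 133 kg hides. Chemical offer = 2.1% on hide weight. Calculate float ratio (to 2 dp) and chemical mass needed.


Float ratio = 2.81
Chemical needed = 2.793 kg


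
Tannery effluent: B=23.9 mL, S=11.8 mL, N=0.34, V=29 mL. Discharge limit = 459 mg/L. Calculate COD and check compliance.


COD = 1134.9 mg/L
Compliant: No

COD = (23.9 - 11.8) x 0.34 x 8000 / 29 = 1134.9 mg/L
Limit: 459 mg/L
Compliant: No


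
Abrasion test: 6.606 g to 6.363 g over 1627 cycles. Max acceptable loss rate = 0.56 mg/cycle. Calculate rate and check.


Loss = 6.606 - 6.363 = 0.243 g
Rate = 0.243 g / 1627 cycles x 1000 = 0.149 mg/cycle
Max = 0.56 mg/cycle
Passes: Yes


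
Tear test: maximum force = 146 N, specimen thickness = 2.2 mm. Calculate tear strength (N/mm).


66.4 N/mm


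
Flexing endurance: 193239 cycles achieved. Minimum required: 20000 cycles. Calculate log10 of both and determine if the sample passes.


Achieved: log10 = 5.29
Required: log10 = 4.30
Passes: Yes

log10(193239) = 5.29
log10(20000) = 4.30
Passes: Yes


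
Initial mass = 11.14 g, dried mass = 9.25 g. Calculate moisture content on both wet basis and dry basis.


Wet basis = 17.0%
Dry basis = 20.4%

Moisture lost = 11.14 - 9.25 = 1.89 g
Wet basis MC = 1.89 / 11.14 x 100 = 17.0%
Dry basis MC = 1.89 / 9.25 x 100 = 20.4%


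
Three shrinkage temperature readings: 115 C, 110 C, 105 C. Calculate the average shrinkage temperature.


110.0 C


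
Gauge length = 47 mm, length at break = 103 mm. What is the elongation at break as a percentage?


119.1%

Extension = 103 - 47 = 56 mm
Elongation = 56 / 47 x 100 = 119.1%


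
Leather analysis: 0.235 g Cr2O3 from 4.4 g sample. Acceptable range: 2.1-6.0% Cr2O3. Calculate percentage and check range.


Cr2O3 = 5.34%
Within range: Yes


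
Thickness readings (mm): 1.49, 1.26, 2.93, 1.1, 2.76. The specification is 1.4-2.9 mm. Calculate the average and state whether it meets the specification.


Sum = 9.54
Average = 9.54 / 5 = 1.91 mm
Specification range: 1.4 to 2.9 mm
Within spec: Yes


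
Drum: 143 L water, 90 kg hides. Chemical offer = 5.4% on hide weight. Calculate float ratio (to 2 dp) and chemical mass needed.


Float ratio = 143 / 90 = 1.59
Chemical = 90 x 5.4 / 100 = 4.86 kg


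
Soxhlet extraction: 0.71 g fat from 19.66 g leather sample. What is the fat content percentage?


Fat content = 0.71 / 19.66 x 100
Fat = 3.6%


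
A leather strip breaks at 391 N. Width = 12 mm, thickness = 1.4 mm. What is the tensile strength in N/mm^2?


Cross-sectional area = 12 x 1.4 = 16.8 mm^2
Tensile strength = 391 / 16.8 = 23.27 N/mm^2


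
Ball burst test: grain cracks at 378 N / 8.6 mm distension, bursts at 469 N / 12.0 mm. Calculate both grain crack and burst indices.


Crack index = 44.0 N/mm
Burst index = 39.1 N/mm

Crack index = 378 / 8.6 = 44.0 N/mm
Burst index = 469 / 12.0 = 39.1 N/mm


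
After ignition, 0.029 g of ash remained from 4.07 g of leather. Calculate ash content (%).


0.71%


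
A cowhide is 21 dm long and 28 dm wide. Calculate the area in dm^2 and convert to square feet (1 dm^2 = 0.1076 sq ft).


588 dm^2
63.27 sq ft


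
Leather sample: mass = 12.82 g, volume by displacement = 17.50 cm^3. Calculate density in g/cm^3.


Density = mass / volume
Density = 12.82 / 17.50 = 0.733 g/cm^3


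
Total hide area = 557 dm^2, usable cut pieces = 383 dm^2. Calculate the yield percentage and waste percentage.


Yield = 383 / 557 x 100 = 68.8%
Waste = 557 - 383 = 174 dm^2
Waste% = 100 - 68.8 = 31.2%


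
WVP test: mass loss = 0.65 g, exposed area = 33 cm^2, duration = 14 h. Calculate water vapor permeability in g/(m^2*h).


14.07 g/(m^2*h)

WVP = mass_loss / (area x time) x 10000
WVP = 0.65 / (33 x 14) x 10000
WVP = 0.65 / 462 x 10000 = 14.07 g/(m^2*h)


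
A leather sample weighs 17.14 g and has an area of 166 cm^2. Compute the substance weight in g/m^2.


1032.5 g/m^2

Substance weight = mass / area x 10000
SW = 17.14 / 166 x 10000
SW = 1032.5 g/m^2
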